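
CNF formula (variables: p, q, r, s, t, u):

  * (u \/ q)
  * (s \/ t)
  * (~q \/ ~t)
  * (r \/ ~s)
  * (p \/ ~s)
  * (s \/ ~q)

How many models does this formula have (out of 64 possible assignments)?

8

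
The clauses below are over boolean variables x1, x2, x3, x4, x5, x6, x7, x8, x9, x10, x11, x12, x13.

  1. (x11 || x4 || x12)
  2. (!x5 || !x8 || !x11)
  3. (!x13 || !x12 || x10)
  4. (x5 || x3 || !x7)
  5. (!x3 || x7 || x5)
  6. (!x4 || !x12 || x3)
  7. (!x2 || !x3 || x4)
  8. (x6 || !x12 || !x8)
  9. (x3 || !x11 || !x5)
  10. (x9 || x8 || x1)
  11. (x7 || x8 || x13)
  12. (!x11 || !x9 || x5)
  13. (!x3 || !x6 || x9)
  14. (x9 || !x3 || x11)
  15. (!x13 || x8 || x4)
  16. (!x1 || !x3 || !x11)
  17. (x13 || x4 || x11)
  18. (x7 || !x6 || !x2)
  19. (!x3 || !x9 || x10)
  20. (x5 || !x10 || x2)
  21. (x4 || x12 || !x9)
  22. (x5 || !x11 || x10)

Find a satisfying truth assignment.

x1=0, x2=1, x3=0, x4=1, x5=1, x6=0, x7=1, x8=1, x9=0, x10=1, x11=0, x12=0, x13=0

Branch on x1: take x1 = False.
Set x2 = True and propagate.
For the remaining variables, x3 = False, x4 = True, x5 = True, x6 = False, x7 = True, x8 = True, x9 = False, x10 = True, x11 = False, x12 = False, x13 = False works.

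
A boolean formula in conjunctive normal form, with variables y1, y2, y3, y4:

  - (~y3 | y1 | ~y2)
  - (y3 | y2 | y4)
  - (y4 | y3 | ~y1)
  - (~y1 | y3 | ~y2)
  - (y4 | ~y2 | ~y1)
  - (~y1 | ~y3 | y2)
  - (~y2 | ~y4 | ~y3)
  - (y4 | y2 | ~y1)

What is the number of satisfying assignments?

The models are:
  y1=F y2=F y3=F y4=T
  y1=F y2=F y3=T y4=F
  y1=F y2=F y3=T y4=T
  y1=F y2=T y3=F y4=F
  y1=F y2=T y3=F y4=T
  y1=T y2=F y3=F y4=T
Count: 6.

6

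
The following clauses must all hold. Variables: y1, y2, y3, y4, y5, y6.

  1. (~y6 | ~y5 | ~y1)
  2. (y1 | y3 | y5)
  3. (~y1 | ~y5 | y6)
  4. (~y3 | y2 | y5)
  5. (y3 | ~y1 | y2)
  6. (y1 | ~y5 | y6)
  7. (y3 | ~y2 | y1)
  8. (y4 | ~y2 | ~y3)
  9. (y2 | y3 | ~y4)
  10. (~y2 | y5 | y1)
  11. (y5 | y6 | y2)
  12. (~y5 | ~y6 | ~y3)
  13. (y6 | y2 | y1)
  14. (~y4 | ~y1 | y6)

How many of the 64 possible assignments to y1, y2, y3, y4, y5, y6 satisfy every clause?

The models are:
  y1=F y2=F y3=F y4=F y5=T y6=T
  y1=T y2=T y3=F y4=F y5=F y6=F
  y1=T y2=T y3=F y4=F y5=F y6=T
  y1=T y2=T y3=F y4=T y5=F y6=T
  y1=T y2=T y3=T y4=T y5=F y6=T
Count: 5.

5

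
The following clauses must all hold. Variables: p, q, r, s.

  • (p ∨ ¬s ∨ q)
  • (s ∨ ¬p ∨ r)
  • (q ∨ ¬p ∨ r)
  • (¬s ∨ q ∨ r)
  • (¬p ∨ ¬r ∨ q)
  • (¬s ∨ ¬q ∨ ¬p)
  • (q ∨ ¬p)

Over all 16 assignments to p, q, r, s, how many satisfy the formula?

Satisfying assignments:
  p=0 q=0 r=0 s=0
  p=0 q=0 r=1 s=0
  p=0 q=1 r=0 s=0
  p=0 q=1 r=0 s=1
  p=0 q=1 r=1 s=0
  p=0 q=1 r=1 s=1
  p=1 q=1 r=1 s=0
Count: 7.

7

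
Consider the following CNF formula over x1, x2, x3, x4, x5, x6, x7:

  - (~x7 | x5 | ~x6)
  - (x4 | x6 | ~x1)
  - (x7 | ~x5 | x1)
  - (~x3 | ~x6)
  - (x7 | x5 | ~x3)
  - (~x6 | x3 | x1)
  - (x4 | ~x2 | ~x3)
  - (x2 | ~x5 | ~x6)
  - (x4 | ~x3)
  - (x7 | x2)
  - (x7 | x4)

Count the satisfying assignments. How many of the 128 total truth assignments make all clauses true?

Split on x3, then x6.
  x3=1, x6=1: a clause becomes empty — 0.
  x3=1, x6=0: 9 of the 32 assignments to (x1,x2,x4,x5,x7) work.
  x3=0, x6=1: remaining (x1,x2,x4,x5,x7) ∈ {(1,1,0,1,1); (1,1,1,0,0); (1,1,1,1,0); (1,1,1,1,1)} — 4.
  x3=0, x6=0: 15 of the 32 assignments to (x1,x2,x4,x5,x7) work.
Total: 0 + 9 + 4 + 15 = 28.

28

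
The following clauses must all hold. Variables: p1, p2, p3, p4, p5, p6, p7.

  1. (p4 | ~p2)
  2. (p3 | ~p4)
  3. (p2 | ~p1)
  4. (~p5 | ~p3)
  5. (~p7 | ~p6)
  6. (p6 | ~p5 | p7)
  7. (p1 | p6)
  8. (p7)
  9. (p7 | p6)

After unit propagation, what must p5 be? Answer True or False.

Unit clause (p7) sets p7 = True.
From (~p7 | ~p6) and p7 = True: p6 = False.
From (p6 | p1) and p6 = False: p1 = True.
(p2 | ~p1) with p1 = True leaves only p2, so p2 = True.
From (~p2 | p4) and p2 = True: p4 = True.
(~p4 | p3) with p4 = True leaves only p3, so p3 = True.
(~p3 | ~p5): since p3 = True, the clause reduces to (~p5). p5 = False.

False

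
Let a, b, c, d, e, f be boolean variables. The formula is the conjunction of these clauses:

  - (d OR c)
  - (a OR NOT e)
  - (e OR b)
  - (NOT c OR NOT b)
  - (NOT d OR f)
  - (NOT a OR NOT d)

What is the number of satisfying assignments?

3

Satisfying assignments:
  a=0 b=1 c=0 d=1 e=0 f=1
  a=1 b=0 c=1 d=0 e=1 f=0
  a=1 b=0 c=1 d=0 e=1 f=1
That's 3 in total.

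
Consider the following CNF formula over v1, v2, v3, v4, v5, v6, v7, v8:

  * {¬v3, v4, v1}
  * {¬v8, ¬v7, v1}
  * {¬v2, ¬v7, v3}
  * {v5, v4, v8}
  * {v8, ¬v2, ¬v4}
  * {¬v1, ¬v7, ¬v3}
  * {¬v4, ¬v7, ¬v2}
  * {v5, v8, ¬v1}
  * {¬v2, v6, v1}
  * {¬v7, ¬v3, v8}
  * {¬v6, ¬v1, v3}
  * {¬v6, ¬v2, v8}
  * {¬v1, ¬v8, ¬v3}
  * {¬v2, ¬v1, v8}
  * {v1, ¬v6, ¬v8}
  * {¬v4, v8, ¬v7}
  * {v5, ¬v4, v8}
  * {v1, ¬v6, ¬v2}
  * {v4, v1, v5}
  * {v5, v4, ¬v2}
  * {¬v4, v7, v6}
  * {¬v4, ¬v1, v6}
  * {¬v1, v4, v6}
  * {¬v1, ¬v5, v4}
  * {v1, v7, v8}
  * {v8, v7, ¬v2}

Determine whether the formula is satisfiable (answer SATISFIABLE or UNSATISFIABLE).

v2 occurs only negated in the remaining clauses — set v2 = False.
Try v1 = True.
Try v3 = True.
  then v7 is forced to False.
  then v8 is forced to False.
  then v5 is forced to True.
  then v4 is forced to True.
  then v6 is forced to True.
So v1=T, v2=F, v3=T, v4=T, v5=T, v6=T, v7=F, v8=F is a satisfying assignment.

SATISFIABLE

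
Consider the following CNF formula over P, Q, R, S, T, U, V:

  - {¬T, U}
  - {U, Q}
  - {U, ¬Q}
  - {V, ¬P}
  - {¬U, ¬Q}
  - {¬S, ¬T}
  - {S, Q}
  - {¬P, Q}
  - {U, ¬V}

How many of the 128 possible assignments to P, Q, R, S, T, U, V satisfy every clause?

4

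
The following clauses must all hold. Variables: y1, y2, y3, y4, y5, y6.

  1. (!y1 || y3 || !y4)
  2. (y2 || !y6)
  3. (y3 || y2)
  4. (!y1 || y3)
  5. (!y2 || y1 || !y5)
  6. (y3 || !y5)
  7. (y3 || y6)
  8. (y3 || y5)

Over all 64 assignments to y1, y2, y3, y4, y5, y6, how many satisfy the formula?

20

Split on y3, then y1.
  y3=T, y1=T: y4, y5 free; 3 ways for (y2,y6) × 2^2 = 12.
  y3=T, y1=F: y4 free; 4 ways for (y2,y5,y6) × 2^1 = 8.
  y3=F, y1=T: a clause becomes empty — 0.
  y3=F, y1=F: a clause becomes empty — 0.
Total: 12 + 8 + 0 + 0 = 20.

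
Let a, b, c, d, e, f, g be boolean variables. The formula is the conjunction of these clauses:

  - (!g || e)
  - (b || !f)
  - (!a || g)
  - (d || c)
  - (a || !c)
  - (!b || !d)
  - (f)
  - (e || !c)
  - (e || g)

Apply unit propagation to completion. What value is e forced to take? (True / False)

True

Unit clause (f) sets f = True.
In (b || !f), !f is now false; b must hold, so b = True.
(!d || !b) with b = True leaves only !d, so d = False.
(d || c) with d = False leaves only c, so c = True.
(a || !c): since c = True, the clause reduces to (a). a = True.
(g || !a) with a = True leaves only g, so g = True.
From (e || !g) and g = True: e = True.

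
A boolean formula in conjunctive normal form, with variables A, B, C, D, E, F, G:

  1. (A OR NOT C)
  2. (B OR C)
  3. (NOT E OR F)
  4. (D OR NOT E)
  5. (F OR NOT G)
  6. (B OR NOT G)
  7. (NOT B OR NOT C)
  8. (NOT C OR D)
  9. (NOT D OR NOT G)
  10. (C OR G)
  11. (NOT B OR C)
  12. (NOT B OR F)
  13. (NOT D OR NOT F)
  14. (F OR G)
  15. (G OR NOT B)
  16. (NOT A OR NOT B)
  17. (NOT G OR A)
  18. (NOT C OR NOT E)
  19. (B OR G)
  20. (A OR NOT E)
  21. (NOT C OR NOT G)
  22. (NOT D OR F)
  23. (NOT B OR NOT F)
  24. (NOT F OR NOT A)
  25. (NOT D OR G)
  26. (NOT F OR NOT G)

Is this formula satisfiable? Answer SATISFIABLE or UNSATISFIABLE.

G = True:
  propagation gives F=True; an empty clause results — contradiction.
G = False:
  propagation gives C=True, A=True, B=False; an empty clause results — contradiction.
Every branch closes, so no satisfying assignment exists.

UNSATISFIABLE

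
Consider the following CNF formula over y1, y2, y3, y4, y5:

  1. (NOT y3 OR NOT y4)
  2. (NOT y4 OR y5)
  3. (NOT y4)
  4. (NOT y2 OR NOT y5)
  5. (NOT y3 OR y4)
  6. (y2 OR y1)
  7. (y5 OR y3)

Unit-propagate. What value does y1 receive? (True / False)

True

Unit clause (NOT y4) sets y4 = False.
(NOT y3 OR y4): since y4 = False, the clause reduces to (NOT y3). y3 = False.
(y5 OR y3): since y3 = False, the clause reduces to (y5). y5 = True.
From (NOT y5 OR NOT y2) and y5 = True: y2 = False.
From (y1 OR y2) and y2 = False: y1 = True.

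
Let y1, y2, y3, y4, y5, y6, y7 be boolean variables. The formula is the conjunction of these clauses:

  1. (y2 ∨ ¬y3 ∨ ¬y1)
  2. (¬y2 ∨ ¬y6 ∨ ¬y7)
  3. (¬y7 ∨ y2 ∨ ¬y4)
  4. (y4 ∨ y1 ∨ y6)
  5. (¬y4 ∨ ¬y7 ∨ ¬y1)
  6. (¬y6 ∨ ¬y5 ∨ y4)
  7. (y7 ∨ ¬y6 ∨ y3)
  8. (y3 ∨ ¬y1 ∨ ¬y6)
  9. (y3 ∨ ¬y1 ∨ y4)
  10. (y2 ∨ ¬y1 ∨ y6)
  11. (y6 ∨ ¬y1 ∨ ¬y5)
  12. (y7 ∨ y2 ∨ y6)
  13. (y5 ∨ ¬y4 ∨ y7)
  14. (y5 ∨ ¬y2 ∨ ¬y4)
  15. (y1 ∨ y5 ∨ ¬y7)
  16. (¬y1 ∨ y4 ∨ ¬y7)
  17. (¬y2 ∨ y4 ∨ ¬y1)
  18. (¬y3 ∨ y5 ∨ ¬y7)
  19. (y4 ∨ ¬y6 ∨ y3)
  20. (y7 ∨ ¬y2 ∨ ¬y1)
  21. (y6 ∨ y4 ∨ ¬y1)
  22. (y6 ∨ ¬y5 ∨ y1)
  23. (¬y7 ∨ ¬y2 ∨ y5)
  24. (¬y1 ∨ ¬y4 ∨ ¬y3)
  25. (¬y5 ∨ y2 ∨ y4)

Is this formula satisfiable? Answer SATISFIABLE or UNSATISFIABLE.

SATISFIABLE

Branch on y1: take y1 = False.
The remaining clauses are satisfied by y2 = False, y3 = True, y4 = False, y5 = False, y6 = True, y7 = False.
Every clause has at least one true literal under this assignment.
So y1=0, y2=0, y3=1, y4=0, y5=0, y6=1, y7=0 is a satisfying assignment.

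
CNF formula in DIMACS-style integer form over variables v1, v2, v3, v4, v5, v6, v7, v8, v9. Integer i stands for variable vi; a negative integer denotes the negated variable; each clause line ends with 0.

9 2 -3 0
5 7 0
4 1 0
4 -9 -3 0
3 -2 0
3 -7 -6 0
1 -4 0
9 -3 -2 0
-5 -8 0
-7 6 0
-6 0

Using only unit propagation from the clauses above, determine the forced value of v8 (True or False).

(~v6) stands alone — v6 = False.
(~v7 \/ v6): since v6 = False, the clause reduces to (~v7). v7 = False.
(v5 \/ v7): since v7 = False, the clause reduces to (v5). v5 = True.
(~v5 \/ ~v8) with v5 = True leaves only ~v8, so v8 = False.

False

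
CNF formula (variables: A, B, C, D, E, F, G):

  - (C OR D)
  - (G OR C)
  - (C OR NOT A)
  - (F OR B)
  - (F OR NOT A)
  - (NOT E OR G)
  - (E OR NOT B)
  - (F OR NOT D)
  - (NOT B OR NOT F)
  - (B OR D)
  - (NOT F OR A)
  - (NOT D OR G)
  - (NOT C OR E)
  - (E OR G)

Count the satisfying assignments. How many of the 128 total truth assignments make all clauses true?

2

Satisfying assignments:
  A=F B=T C=T D=F E=T F=F G=T
  A=T B=F C=T D=T E=T F=T G=T
Count: 2.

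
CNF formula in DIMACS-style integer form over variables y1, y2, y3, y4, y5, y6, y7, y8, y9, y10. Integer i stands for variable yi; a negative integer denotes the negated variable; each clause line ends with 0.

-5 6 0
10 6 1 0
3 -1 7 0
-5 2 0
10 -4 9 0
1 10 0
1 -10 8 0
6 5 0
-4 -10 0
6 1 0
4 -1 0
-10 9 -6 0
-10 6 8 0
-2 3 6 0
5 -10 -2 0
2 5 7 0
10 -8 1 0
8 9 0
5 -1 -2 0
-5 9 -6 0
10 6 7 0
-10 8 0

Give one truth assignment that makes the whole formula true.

y1=True  y2=True  y3=False  y4=True  y5=True  y6=True  y7=True  y8=True  y9=True  y10=False

y7 occurs only positively in the remaining clauses — set y7 = True.
Pure literal: y9 appears only positively; assign y9 = True.
Set y1 = True and propagate.
  then y4 is forced to True.
  then y10 is forced to False.
Branch on y2: take y2 = True.
  then y5 is forced to True.
  then y6 is forced to True.
y3, y8 are now unconstrained; take y3 = False, y8 = True.
Check each clause:
  1. (!y5 || y6) — y6 is true.
  2. (y10 || y1 || y6) — y1 is true.
  3. (y7 || !y1 || y3) — y7 is true.
  4. (!y5 || y2) — y2 is true.
  5. (y9 || y10 || !y4) — y9 is true.
  6. (y10 || y1) — y1 is true.
  7. (y1 || !y10 || y8) — y8 is true.
  8. (y5 || y6) — y5 is true.
  9. (!y4 || !y10) — !y10 is true.
  10. (y6 || y1) — y1 is true.
  11. (!y1 || y4) — y4 is true.
  12. (y9 || !y10 || !y6) — y9 is true.
  13. (!y10 || y8 || y6) — y8 is true.
  14. (!y2 || y3 || y6) — y6 is true.
  15. (y5 || !y2 || !y10) — y5 is true.
  16. (y7 || y5 || y2) — y2 is true.
  17. (y1 || y10 || !y8) — y1 is true.
  18. (y8 || y9) — y8 is true.
  19. (!y1 || y5 || !y2) — y5 is true.
  20. (!y5 || !y6 || y9) — y9 is true.
  21. (y10 || y7 || y6) — y6 is true.
  22. (y8 || !y10) — y8 is true.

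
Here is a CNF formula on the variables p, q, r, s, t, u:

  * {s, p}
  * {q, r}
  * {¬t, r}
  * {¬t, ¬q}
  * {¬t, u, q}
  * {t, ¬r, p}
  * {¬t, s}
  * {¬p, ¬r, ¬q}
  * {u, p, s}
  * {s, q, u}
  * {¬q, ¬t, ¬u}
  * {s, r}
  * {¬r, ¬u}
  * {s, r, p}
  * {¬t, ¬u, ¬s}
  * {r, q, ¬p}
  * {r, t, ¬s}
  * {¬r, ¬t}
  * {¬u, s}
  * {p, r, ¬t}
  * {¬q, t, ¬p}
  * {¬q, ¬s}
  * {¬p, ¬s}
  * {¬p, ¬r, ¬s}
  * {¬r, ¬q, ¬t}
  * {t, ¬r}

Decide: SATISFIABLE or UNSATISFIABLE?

r = True:
  propagation gives u=False, t=False; an empty clause results — contradiction.
r = False:
  propagation gives q=True, t=False, s=True; an empty clause results — contradiction.
Every branch closes, so no satisfying assignment exists.

UNSATISFIABLE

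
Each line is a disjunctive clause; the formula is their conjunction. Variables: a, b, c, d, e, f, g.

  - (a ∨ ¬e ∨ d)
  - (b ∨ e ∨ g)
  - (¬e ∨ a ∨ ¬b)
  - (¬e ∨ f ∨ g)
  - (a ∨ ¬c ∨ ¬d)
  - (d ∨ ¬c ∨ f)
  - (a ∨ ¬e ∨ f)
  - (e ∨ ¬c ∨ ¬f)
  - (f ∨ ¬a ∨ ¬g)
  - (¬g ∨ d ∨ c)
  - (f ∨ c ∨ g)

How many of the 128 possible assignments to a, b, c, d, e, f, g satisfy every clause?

27

Split on e, then f.
  e=1, f=1: 16 of the 32 assignments to (a,b,c,d,g) work.
  e=1, f=0: a clause becomes empty — 0.
  e=0, f=1: a free; 4 ways for (b,c,d,g) × 2^1 = 8.
  e=0, f=0: remaining (a,b,c,d,g) ∈ {(0,0,0,1,1); (0,1,0,1,1); (1,1,1,1,0)} — 3.
Total: 16 + 0 + 8 + 3 = 27.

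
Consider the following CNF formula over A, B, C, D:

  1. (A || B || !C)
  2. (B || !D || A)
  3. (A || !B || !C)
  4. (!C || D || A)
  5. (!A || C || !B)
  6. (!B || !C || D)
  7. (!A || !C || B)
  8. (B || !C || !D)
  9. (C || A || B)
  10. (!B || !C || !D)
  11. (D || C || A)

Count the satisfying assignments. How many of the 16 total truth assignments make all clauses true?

3

Satisfying assignments:
  A=0 B=1 C=0 D=1
  A=1 B=0 C=0 D=0
  A=1 B=0 C=0 D=1
That's 3 in total.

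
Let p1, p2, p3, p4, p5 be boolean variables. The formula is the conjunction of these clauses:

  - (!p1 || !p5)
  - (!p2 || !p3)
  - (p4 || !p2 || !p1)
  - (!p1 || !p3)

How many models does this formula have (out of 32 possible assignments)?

15

Case analysis on p1 and p2:
  p1=1, p2=1: remaining (p3,p4,p5) ∈ {(0,1,0)} — 1.
  p1=1, p2=0: remaining (p3,p4,p5) ∈ {(0,0,0); (0,1,0)} — 2.
  p1=0, p2=1: remaining (p3,p4,p5) ∈ {(0,0,0); (0,0,1); (0,1,0); (0,1,1)} — 4.
  p1=0, p2=0: p3, p4, p5 free → 2^3 = 8.
Total: 1 + 2 + 4 + 8 = 15.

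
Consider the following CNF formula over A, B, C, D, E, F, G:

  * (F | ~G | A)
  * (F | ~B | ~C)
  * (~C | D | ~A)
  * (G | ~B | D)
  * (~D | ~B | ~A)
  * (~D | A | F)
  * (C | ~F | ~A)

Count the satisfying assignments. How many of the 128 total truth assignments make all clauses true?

50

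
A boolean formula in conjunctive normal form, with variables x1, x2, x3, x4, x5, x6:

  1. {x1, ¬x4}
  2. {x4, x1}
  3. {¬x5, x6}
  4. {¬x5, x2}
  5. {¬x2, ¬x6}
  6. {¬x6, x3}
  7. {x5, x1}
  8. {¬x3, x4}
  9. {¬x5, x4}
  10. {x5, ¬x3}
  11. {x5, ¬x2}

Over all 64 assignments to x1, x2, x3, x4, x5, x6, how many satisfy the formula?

2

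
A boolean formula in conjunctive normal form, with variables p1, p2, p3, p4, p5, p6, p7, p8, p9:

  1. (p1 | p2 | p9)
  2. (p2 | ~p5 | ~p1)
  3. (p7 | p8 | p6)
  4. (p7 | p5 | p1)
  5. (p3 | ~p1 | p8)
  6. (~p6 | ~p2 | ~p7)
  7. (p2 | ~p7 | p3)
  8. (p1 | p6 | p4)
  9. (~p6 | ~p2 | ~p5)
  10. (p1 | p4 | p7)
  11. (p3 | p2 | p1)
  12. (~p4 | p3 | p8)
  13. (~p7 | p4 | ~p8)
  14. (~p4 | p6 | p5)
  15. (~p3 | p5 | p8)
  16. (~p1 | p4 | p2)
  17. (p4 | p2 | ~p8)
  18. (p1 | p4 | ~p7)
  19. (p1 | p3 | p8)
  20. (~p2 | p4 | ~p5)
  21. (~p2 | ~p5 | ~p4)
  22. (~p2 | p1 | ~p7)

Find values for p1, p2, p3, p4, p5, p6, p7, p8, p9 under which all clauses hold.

p1=False, p2=False, p3=True, p4=True, p5=True, p6=False, p7=False, p8=True, p9=True

p9 occurs only positively in the remaining clauses — set p9 = True.
Try p1 = False.
The remaining clauses are satisfied by p2 = False, p3 = True, p4 = True, p5 = True, p6 = False, p7 = False, p8 = True.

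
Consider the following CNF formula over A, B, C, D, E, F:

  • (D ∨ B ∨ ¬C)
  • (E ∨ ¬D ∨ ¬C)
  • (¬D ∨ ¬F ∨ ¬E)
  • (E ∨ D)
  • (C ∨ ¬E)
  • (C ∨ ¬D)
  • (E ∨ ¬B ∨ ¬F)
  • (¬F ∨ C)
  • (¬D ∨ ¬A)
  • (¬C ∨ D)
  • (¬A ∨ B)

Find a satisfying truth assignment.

A occurs only negated in the remaining clauses — set A = False.
F occurs only negated in the remaining clauses — set F = False.
Branch on B: take B = False.
For the remaining variables, C = True, D = True, E = True works.
Check each clause:
  1. (D ∨ ¬C ∨ B) — D is true.
  2. (¬D ∨ E ∨ ¬C) — E is true.
  3. (¬E ∨ ¬F ∨ ¬D) — ¬F is true.
  4. (D ∨ E) — D is true.
  5. (C ∨ ¬E) — C is true.
  6. (¬D ∨ C) — C is true.
  7. (¬F ∨ ¬B ∨ E) — ¬F is true.
  8. (C ∨ ¬F) — ¬F is true.
  9. (¬A ∨ ¬D) — ¬A is true.
  10. (¬C ∨ D) — D is true.
  11. (¬A ∨ B) — ¬A is true.

A=False, B=False, C=True, D=True, E=True, F=False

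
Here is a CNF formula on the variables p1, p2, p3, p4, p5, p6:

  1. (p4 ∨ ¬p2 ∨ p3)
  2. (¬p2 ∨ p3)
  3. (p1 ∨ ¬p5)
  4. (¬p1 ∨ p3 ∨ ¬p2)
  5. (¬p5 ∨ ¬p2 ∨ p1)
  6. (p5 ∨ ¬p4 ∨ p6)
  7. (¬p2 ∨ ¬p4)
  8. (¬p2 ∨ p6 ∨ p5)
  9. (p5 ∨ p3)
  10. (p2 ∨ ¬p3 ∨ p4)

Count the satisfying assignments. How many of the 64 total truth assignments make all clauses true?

Split on p2, then p3.
  p2=1, p3=1: remaining (p1,p4,p5,p6) ∈ {(0,0,0,1); (1,0,0,1); (1,0,1,0); (1,0,1,1)} — 4.
  p2=1, p3=0: a clause becomes empty — 0.
  p2=0, p3=1: remaining (p1,p4,p5,p6) ∈ {(0,1,0,1); (1,1,0,1); (1,1,1,0); (1,1,1,1)} — 4.
  p2=0, p3=0: remaining (p1,p4,p5,p6) ∈ {(1,0,1,0); (1,0,1,1); (1,1,1,0); (1,1,1,1)} — 4.
Total: 4 + 0 + 4 + 4 = 12.

12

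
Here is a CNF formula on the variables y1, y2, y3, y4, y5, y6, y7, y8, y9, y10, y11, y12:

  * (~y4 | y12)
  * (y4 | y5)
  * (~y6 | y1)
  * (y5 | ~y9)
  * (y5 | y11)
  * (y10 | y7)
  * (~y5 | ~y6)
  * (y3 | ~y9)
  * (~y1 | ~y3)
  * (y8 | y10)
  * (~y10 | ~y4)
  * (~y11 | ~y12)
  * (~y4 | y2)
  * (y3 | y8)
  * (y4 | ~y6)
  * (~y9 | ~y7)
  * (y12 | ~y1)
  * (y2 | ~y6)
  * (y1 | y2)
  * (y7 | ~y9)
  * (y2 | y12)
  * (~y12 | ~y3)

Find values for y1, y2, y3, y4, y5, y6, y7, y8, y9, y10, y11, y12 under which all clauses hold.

Pure literal: y2 appears only positively; assign y2 = True.
y6 occurs only negated in the remaining clauses — set y6 = False.
Set y1 = False and propagate.
Set y3 = False and propagate.
  then y9 is forced to False.
  then y8 is forced to True.
For the remaining variables, y4 = False, y5 = True, y7 = True, y10 = False, y11 = True, y12 = False works.

y1=False  y2=True  y3=False  y4=False  y5=True  y6=False  y7=True  y8=True  y9=False  y10=False  y11=True  y12=False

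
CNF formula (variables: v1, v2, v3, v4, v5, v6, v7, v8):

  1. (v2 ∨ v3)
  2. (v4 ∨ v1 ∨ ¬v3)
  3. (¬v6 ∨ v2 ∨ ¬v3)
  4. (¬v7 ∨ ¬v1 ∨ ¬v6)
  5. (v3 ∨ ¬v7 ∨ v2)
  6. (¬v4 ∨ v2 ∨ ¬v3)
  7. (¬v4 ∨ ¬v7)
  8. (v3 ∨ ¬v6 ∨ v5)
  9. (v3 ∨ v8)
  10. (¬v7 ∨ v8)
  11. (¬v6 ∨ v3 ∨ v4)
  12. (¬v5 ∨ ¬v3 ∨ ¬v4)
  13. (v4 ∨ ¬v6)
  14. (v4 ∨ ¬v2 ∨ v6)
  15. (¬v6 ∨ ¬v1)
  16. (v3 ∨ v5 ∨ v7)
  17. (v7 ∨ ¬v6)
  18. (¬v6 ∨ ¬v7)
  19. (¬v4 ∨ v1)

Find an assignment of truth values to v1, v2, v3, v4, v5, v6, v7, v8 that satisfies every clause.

v1=True, v2=False, v3=True, v4=False, v5=True, v6=False, v7=False, v8=False

Check each clause:
  1. (v2 ∨ v3) — v3 is true.
  2. (v4 ∨ v1 ∨ ¬v3) — v1 is true.
  3. (v2 ∨ ¬v6 ∨ ¬v3) — ¬v6 is true.
  4. (¬v7 ∨ ¬v1 ∨ ¬v6) — ¬v7 is true.
  5. (¬v7 ∨ v2 ∨ v3) — ¬v7 is true.
  6. (¬v3 ∨ v2 ∨ ¬v4) — ¬v4 is true.
  7. (¬v4 ∨ ¬v7) — ¬v7 is true.
  8. (v3 ∨ ¬v6 ∨ v5) — ¬v6 is true.
  9. (v8 ∨ v3) — v3 is true.
  10. (v8 ∨ ¬v7) — ¬v7 is true.
  11. (v4 ∨ v3 ∨ ¬v6) — ¬v6 is true.
  12. (¬v4 ∨ ¬v3 ∨ ¬v5) — ¬v4 is true.
  13. (¬v6 ∨ v4) — ¬v6 is true.
  14. (v6 ∨ ¬v2 ∨ v4) — ¬v2 is true.
  15. (¬v1 ∨ ¬v6) — ¬v6 is true.
  16. (v5 ∨ v7 ∨ v3) — v3 is true.
  17. (v7 ∨ ¬v6) — ¬v6 is true.
  18. (¬v7 ∨ ¬v6) — ¬v7 is true.
  19. (¬v4 ∨ v1) — v1 is true.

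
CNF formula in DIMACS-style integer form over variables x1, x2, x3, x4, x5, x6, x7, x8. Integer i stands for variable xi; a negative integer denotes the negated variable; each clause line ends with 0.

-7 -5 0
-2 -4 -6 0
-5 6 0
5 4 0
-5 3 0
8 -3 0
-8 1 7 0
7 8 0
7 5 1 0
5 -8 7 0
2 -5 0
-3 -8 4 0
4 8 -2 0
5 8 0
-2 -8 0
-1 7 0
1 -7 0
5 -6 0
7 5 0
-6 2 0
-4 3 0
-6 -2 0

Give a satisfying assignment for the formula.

Try x1 = True.
  then x7 is forced to True.
  then x5 is forced to False.
  then x4 is forced to True.
  then x8 is forced to True.
  then x2 is forced to False.
  then x6 is forced to False.
  then x3 is forced to True.
Every clause has at least one true literal under this assignment.

x1=T  x2=F  x3=T  x4=T  x5=F  x6=F  x7=T  x8=T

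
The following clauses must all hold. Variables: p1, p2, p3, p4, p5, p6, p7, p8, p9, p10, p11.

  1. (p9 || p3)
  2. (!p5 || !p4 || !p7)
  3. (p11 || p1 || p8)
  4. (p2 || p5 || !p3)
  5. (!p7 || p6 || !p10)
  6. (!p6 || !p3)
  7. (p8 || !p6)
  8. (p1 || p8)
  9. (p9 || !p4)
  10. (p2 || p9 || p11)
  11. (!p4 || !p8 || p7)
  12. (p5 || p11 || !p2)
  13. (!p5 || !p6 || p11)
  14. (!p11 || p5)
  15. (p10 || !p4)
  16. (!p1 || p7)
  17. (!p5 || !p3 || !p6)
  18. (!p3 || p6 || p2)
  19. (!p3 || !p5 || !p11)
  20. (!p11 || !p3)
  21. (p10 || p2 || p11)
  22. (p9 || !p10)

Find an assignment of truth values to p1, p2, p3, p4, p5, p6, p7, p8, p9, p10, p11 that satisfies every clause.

p1=0  p2=0  p3=0  p4=0  p5=1  p6=0  p7=0  p8=1  p9=1  p10=0  p11=1

Check each clause:
  1. (p9 || p3) — p9 is true.
  2. (!p7 || !p4 || !p5) — !p7 is true.
  3. (p1 || p11 || p8) — p8 is true.
  4. (p2 || !p3 || p5) — p5 is true.
  5. (!p7 || !p10 || p6) — !p7 is true.
  6. (!p3 || !p6) — !p6 is true.
  7. (p8 || !p6) — p8 is true.
  8. (p8 || p1) — p8 is true.
  9. (!p4 || p9) — p9 is true.
  10. (p9 || p11 || p2) — p9 is true.
  11. (!p8 || !p4 || p7) — !p4 is true.
  12. (p5 || p11 || !p2) — p11 is true.
  13. (!p5 || p11 || !p6) — !p6 is true.
  14. (!p11 || p5) — p5 is true.
  15. (!p4 || p10) — !p4 is true.
  16. (p7 || !p1) — !p1 is true.
  17. (!p5 || !p6 || !p3) — !p6 is true.
  18. (p2 || p6 || !p3) — !p3 is true.
  19. (!p3 || !p5 || !p11) — !p3 is true.
  20. (!p11 || !p3) — !p3 is true.
  21. (p11 || p2 || p10) — p11 is true.
  22. (p9 || !p10) — p9 is true.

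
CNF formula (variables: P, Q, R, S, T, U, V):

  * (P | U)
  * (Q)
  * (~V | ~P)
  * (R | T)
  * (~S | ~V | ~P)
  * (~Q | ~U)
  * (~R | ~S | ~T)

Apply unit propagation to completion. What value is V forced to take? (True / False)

False

Unit clause (Q) sets Q = True.
From (~Q | ~U) and Q = True: U = False.
(U | P): since U = False, the clause reduces to (P). P = True.
(~P | ~V): since P = True, the clause reduces to (~V). V = False.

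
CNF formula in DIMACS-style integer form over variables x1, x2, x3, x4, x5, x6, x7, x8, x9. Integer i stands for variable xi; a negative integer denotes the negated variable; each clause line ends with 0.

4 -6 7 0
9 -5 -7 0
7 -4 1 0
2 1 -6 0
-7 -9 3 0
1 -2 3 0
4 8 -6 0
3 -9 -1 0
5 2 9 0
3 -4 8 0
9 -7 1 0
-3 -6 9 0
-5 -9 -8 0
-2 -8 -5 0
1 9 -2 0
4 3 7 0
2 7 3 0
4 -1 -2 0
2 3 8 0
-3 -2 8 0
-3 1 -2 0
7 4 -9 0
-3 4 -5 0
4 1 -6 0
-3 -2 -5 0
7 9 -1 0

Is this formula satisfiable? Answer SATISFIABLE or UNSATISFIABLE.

SATISFIABLE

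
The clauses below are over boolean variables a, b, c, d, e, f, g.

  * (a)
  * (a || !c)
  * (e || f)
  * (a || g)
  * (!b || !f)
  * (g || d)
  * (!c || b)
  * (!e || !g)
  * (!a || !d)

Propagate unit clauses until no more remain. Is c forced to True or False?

False

(a) stands alone — a = True.
In (!d || !a), !a is now false; !d must hold, so d = False.
(d || g): since d = False, the clause reduces to (g). g = True.
(!g || !e) with g = True leaves only !e, so e = False.
From (f || e) and e = False: f = True.
(!b || !f): since f = True, the clause reduces to (!b). b = False.
In (!c || b), b is now false; !c must hold, so c = False.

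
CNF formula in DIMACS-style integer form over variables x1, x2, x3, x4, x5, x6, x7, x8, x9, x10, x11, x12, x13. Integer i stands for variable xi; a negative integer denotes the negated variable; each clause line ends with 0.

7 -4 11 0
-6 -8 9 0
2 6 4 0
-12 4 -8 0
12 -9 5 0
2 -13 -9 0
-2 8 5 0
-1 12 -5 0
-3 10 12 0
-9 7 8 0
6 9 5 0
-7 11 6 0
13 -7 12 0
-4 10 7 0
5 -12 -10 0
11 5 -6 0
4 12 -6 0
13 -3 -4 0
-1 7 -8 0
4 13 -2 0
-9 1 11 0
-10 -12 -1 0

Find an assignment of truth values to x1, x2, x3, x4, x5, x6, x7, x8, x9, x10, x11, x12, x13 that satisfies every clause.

x3 occurs only negated in the remaining clauses — set x3 = False.
Set x1 = True and propagate.
Branch on x2: take x2 = False.
Set x4 = False and propagate.
  then x6 is forced to True.
  then x12 is forced to True.
  then x8 is forced to False.
  then x10 is forced to False.
The remaining clauses are satisfied by x5 = True, x7 = True, x9 = False, x11 = False, x13 = False.

x1=T, x2=F, x3=F, x4=F, x5=T, x6=T, x7=T, x8=F, x9=F, x10=F, x11=F, x12=T, x13=F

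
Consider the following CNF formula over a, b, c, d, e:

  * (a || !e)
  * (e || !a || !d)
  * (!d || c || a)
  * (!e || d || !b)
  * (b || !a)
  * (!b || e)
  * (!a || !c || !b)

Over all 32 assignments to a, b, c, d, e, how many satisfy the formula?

4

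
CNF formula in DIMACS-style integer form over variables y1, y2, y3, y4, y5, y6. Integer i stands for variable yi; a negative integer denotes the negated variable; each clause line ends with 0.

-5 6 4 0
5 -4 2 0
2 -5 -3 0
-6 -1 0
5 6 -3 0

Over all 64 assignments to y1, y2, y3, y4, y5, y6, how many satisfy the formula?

Split on y5, then y6.
  y5=1, y6=1: y4 free; 3 ways for (y1,y2,y3) × 2^1 = 6.
  y5=1, y6=0: y1 free; 3 ways for (y2,y3,y4) × 2^1 = 6.
  y5=0, y6=1: y3 free; 3 ways for (y1,y2,y4) × 2^1 = 6.
  y5=0, y6=0: y1 free; 3 ways for (y2,y3,y4) × 2^1 = 6.
Total: 6 + 6 + 6 + 6 = 24.

24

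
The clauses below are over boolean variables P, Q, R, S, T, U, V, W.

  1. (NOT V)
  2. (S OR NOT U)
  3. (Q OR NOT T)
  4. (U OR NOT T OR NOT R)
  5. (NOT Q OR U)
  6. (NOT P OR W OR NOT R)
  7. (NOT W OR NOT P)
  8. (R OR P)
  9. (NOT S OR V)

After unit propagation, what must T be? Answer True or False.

False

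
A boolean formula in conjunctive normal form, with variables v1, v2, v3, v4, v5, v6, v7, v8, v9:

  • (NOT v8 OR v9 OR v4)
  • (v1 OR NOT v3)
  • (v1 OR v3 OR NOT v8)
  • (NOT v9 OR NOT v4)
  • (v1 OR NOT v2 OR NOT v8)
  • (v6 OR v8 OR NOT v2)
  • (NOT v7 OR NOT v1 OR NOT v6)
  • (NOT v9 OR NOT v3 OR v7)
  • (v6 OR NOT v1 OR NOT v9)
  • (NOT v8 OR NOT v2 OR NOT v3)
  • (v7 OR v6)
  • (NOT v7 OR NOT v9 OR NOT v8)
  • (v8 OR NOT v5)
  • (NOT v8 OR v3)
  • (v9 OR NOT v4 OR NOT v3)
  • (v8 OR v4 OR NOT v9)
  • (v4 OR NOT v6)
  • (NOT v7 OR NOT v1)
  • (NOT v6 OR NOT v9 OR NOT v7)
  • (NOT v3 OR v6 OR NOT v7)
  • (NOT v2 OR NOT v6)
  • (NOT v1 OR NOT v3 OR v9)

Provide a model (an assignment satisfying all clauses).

v1=True  v2=False  v3=False  v4=True  v5=False  v6=True  v7=False  v8=False  v9=False

Check each clause:
  1. (NOT v8 OR v9 OR v4) — NOT v8 is true.
  2. (v1 OR NOT v3) — v1 is true.
  3. (NOT v8 OR v1 OR v3) — NOT v8 is true.
  4. (NOT v9 OR NOT v4) — NOT v9 is true.
  5. (NOT v2 OR NOT v8 OR v1) — NOT v8 is true.
  6. (v8 OR v6 OR NOT v2) — NOT v2 is true.
  7. (NOT v1 OR NOT v7 OR NOT v6) — NOT v7 is true.
  8. (NOT v9 OR v7 OR NOT v3) — NOT v9 is true.
  9. (NOT v1 OR v6 OR NOT v9) — v6 is true.
  10. (NOT v2 OR NOT v3 OR NOT v8) — NOT v8 is true.
  11. (v6 OR v7) — v6 is true.
  12. (NOT v8 OR NOT v9 OR NOT v7) — NOT v8 is true.
  13. (NOT v5 OR v8) — NOT v5 is true.
  14. (NOT v8 OR v3) — NOT v8 is true.
  15. (v9 OR NOT v4 OR NOT v3) — NOT v3 is true.
  16. (v4 OR v8 OR NOT v9) — v4 is true.
  17. (v4 OR NOT v6) — v4 is true.
  18. (NOT v7 OR NOT v1) — NOT v7 is true.
  19. (NOT v7 OR NOT v9 OR NOT v6) — NOT v7 is true.
  20. (NOT v3 OR v6 OR NOT v7) — NOT v7 is true.
  21. (NOT v6 OR NOT v2) — NOT v2 is true.
  22. (NOT v3 OR v9 OR NOT v1) — NOT v3 is true.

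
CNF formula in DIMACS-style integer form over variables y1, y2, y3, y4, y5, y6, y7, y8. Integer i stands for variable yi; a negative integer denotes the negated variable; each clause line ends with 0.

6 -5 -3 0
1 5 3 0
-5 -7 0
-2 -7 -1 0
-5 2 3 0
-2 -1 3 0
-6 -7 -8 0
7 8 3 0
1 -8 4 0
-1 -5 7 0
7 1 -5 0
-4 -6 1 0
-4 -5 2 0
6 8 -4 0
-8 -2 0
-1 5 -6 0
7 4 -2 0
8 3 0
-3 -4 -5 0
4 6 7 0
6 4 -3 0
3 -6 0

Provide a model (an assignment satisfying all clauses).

y1 = True, y2 = False, y3 = True, y4 = True, y5 = False, y6 = False, y7 = True, y8 = True

Set y1 = True and propagate.
Set y2 = False and propagate.
The remaining clauses are satisfied by y3 = True, y4 = True, y5 = False, y6 = False, y7 = True, y8 = True.
Every clause has at least one true literal under this assignment.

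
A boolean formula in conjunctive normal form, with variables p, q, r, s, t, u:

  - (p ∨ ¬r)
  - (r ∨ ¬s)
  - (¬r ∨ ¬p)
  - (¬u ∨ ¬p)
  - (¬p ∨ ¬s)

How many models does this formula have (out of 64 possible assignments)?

12

Case analysis on p and r:
  p=T, r=T: a clause becomes empty — 0.
  p=T, r=F: remaining (q,s,t,u) ∈ {(F,F,F,F); (F,F,T,F); (T,F,F,F); (T,F,T,F)} — 4.
  p=F, r=T: a clause becomes empty — 0.
  p=F, r=F: forces s=F; q, t, u free → 2^3 = 8.
Total: 0 + 4 + 0 + 8 = 12.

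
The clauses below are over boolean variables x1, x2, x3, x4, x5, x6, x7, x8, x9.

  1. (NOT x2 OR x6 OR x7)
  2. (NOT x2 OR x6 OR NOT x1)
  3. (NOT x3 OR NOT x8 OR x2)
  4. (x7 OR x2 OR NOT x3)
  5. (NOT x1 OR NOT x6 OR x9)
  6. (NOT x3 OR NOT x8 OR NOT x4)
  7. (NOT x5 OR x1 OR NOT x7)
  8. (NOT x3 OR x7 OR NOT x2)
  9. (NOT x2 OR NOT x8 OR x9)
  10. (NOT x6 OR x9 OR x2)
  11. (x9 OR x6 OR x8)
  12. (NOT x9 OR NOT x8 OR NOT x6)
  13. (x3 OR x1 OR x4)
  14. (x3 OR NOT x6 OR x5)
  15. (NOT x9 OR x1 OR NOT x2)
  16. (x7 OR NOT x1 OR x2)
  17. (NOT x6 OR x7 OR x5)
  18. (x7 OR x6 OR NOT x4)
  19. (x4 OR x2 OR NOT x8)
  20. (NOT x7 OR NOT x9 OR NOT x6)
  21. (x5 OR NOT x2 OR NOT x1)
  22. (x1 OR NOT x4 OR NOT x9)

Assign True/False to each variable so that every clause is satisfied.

x1=T, x2=F, x3=T, x4=F, x5=F, x6=F, x7=T, x8=F, x9=T

Set x1 = True and propagate.
Branch on x2: take x2 = False.
  then x7 is forced to True.
Set x3 = True and propagate.
  then x8 is forced to False.
For the remaining variables, x4 = False, x5 = False, x6 = False, x9 = True works.
Every clause has at least one true literal under this assignment.
Check each clause:
  1. (x7 OR x6 OR NOT x2) — NOT x2 is true.
  2. (x6 OR NOT x1 OR NOT x2) — NOT x2 is true.
  3. (NOT x8 OR x2 OR NOT x3) — NOT x8 is true.
  4. (NOT x3 OR x7 OR x2) — x7 is true.
  5. (x9 OR NOT x1 OR NOT x6) — x9 is true.
  6. (NOT x4 OR NOT x8 OR NOT x3) — NOT x8 is true.
  7. (NOT x7 OR x1 OR NOT x5) — NOT x5 is true.
  8. (NOT x3 OR x7 OR NOT x2) — NOT x2 is true.
  9. (x9 OR NOT x2 OR NOT x8) — NOT x8 is true.
  10. (x2 OR x9 OR NOT x6) — x9 is true.
  11. (x8 OR x9 OR x6) — x9 is true.
  12. (NOT x8 OR NOT x6 OR NOT x9) — NOT x8 is true.
  13. (x3 OR x1 OR x4) — x1 is true.
  14. (NOT x6 OR x3 OR x5) — NOT x6 is true.
  15. (x1 OR NOT x2 OR NOT x9) — x1 is true.
  16. (NOT x1 OR x7 OR x2) — x7 is true.
  17. (x5 OR x7 OR NOT x6) — NOT x6 is true.
  18. (x6 OR NOT x4 OR x7) — NOT x4 is true.
  19. (x4 OR NOT x8 OR x2) — NOT x8 is true.
  20. (NOT x6 OR NOT x7 OR NOT x9) — NOT x6 is true.
  21. (x5 OR NOT x1 OR NOT x2) — NOT x2 is true.
  22. (NOT x9 OR x1 OR NOT x4) — x1 is true.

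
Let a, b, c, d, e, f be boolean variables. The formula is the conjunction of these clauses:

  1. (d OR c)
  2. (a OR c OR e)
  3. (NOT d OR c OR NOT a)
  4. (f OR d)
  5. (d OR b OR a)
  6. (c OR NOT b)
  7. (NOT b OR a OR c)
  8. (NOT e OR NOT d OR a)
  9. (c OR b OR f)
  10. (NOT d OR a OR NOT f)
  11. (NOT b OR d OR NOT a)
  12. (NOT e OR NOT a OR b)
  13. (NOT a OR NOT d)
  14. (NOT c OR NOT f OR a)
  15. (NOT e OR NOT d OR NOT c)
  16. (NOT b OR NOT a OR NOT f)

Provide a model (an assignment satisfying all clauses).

Branch on a: take a = False.
Set b = True and propagate.
  then c is forced to True.
  then f is forced to False.
  then d is forced to True.
  then e is forced to False.

a=F  b=T  c=T  d=T  e=F  f=F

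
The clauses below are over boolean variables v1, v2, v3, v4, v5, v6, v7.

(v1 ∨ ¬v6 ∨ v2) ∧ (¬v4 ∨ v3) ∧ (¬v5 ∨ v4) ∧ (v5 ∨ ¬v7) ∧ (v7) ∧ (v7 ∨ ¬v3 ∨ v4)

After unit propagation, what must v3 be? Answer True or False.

(v7) is a unit clause: v7 = True.
In (v5 ∨ ¬v7), ¬v7 is now false; v5 must hold, so v5 = True.
(¬v5 ∨ v4): since v5 = True, the clause reduces to (v4). v4 = True.
From (v3 ∨ ¬v4) and v4 = True: v3 = True.

True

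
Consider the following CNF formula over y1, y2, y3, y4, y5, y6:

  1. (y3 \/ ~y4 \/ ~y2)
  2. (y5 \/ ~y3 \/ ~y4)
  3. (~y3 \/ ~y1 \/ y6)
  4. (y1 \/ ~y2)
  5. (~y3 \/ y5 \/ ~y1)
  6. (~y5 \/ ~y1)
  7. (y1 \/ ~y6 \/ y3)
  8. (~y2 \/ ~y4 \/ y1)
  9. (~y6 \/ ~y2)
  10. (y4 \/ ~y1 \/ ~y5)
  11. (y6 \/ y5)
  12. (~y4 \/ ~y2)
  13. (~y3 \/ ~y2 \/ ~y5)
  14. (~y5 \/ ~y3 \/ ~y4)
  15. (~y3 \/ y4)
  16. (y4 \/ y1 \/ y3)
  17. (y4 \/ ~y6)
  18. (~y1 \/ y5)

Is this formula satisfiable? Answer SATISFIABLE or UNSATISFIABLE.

SATISFIABLE

Pure literal: y2 appears only negated; assign y2 = False.
Try y1 = False.
For the remaining variables, y3 = False, y4 = True, y5 = True, y6 = False works.
Every clause has at least one true literal under this assignment.
So y1=False  y2=False  y3=False  y4=True  y5=True  y6=False is a satisfying assignment.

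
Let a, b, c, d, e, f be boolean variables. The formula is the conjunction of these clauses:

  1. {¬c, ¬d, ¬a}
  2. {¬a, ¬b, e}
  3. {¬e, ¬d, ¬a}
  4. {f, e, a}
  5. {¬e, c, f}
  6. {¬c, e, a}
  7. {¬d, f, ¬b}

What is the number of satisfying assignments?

Case analysis on a and e:
  a=1, e=1: b free; 3 ways for (c,d,f) × 2^1 = 6.
  a=1, e=0: f free; 3 ways for (b,c,d) × 2^1 = 6.
  a=0, e=1: 11 of the 16 assignments to (b,c,d,f) work.
  a=0, e=0: remaining (b,c,d,f) ∈ {(0,0,0,1); (0,0,1,1); (1,0,0,1); (1,0,1,1)} — 4.
Total: 6 + 6 + 11 + 4 = 27.

27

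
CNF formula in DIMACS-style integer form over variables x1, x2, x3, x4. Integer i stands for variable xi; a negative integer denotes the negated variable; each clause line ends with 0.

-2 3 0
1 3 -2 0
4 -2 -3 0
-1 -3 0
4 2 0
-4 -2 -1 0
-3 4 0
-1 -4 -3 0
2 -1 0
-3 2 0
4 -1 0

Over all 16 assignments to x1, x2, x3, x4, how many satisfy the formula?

2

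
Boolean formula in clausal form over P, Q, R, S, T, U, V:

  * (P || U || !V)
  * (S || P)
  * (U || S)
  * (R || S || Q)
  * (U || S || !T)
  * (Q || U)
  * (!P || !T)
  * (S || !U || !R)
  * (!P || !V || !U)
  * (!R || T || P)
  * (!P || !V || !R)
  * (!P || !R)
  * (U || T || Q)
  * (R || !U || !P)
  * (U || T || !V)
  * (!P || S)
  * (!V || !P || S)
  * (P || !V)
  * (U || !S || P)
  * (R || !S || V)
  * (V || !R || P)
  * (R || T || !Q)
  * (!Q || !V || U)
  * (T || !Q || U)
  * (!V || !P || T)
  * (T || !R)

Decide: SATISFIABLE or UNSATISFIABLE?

UNSATISFIABLE

P = True:
  propagation gives T=False, R=False, U=False, S=True; an empty clause results — contradiction.
P = False:
  propagation gives S=True, V=False, U=True, R=True; an empty clause results — contradiction.
Every branch closes, so no satisfying assignment exists.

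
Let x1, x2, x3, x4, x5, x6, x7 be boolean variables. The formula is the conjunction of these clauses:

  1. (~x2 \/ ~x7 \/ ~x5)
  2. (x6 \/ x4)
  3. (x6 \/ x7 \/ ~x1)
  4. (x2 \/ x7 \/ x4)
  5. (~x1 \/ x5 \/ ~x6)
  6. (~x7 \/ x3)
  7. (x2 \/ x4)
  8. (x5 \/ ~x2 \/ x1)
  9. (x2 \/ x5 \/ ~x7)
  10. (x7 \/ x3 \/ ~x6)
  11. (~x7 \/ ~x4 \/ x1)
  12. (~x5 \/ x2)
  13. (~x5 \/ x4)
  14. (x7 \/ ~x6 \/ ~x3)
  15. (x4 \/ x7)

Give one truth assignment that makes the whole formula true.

x1 = False, x2 = True, x3 = True, x4 = True, x5 = True, x6 = False, x7 = False

Check each clause:
  1. (~x5 \/ ~x2 \/ ~x7) — ~x7 is true.
  2. (x4 \/ x6) — x4 is true.
  3. (x7 \/ x6 \/ ~x1) — ~x1 is true.
  4. (x7 \/ x2 \/ x4) — x2 is true.
  5. (~x6 \/ ~x1 \/ x5) — ~x6 is true.
  6. (x3 \/ ~x7) — ~x7 is true.
  7. (x2 \/ x4) — x2 is true.
  8. (~x2 \/ x5 \/ x1) — x5 is true.
  9. (x2 \/ ~x7 \/ x5) — ~x7 is true.
  10. (~x6 \/ x3 \/ x7) — ~x6 is true.
  11. (~x7 \/ x1 \/ ~x4) — ~x7 is true.
  12. (x2 \/ ~x5) — x2 is true.
  13. (~x5 \/ x4) — x4 is true.
  14. (~x6 \/ ~x3 \/ x7) — ~x6 is true.
  15. (x4 \/ x7) — x4 is true.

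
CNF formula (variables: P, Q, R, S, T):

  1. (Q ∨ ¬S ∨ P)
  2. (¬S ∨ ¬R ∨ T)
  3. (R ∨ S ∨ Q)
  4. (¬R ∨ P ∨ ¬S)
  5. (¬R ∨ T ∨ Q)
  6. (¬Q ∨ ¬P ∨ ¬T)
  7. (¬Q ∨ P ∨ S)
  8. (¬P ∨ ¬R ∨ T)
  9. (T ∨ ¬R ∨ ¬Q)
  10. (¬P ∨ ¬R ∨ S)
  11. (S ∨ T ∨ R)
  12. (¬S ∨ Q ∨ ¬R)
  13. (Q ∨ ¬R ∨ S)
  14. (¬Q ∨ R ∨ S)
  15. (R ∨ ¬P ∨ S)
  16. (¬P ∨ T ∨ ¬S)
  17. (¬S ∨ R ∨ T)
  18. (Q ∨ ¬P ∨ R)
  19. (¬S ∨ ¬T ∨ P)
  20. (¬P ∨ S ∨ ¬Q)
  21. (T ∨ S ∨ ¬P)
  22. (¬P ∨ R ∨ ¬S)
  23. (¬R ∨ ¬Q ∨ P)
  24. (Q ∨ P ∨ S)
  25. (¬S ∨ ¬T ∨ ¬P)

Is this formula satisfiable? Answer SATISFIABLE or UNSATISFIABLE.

UNSATISFIABLE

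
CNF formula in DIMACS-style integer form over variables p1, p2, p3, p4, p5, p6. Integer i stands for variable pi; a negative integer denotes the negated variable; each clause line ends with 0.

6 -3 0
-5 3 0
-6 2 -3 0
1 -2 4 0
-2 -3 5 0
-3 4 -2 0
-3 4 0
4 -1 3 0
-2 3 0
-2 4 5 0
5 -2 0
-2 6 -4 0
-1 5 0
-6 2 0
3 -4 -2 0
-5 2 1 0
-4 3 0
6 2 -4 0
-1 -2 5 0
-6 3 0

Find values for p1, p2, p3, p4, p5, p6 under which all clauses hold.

p1=F  p2=T  p3=T  p4=T  p5=T  p6=T

Check each clause:
  1. (p6 OR NOT p3) — p6 is true.
  2. (NOT p5 OR p3) — p3 is true.
  3. (NOT p6 OR NOT p3 OR p2) — p2 is true.
  4. (p1 OR p4 OR NOT p2) — p4 is true.
  5. (NOT p2 OR NOT p3 OR p5) — p5 is true.
  6. (NOT p2 OR p4 OR NOT p3) — p4 is true.
  7. (p4 OR NOT p3) — p4 is true.
  8. (p4 OR NOT p1 OR p3) — p3 is true.
  9. (p3 OR NOT p2) — p3 is true.
  10. (p5 OR p4 OR NOT p2) — p4 is true.
  11. (NOT p2 OR p5) — p5 is true.
  12. (NOT p2 OR p6 OR NOT p4) — p6 is true.
  13. (p5 OR NOT p1) — p5 is true.
  14. (NOT p6 OR p2) — p2 is true.
  15. (p3 OR NOT p2 OR NOT p4) — p3 is true.
  16. (p2 OR p1 OR NOT p5) — p2 is true.
  17. (NOT p4 OR p3) — p3 is true.
  18. (p6 OR NOT p4 OR p2) — p2 is true.
  19. (NOT p2 OR p5 OR NOT p1) — p5 is true.
  20. (NOT p6 OR p3) — p3 is true.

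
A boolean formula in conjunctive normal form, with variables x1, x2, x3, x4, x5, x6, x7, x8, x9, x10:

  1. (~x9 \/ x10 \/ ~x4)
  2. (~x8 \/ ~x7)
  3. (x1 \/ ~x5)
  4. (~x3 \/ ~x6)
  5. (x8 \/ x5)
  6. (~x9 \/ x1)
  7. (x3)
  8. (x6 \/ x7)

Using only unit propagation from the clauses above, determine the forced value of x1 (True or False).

True

(x3) stands alone — x3 = True.
(~x3 \/ ~x6) with x3 = True leaves only ~x6, so x6 = False.
From (x7 \/ x6) and x6 = False: x7 = True.
(~x8 \/ ~x7): since x7 = True, the clause reduces to (~x8). x8 = False.
(x8 \/ x5): since x8 = False, the clause reduces to (x5). x5 = True.
(~x5 \/ x1): since x5 = True, the clause reduces to (x1). x1 = True.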